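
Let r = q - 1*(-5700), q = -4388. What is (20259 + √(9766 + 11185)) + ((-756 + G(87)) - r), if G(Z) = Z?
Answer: 18278 + √20951 ≈ 18423.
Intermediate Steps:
r = 1312 (r = -4388 - 1*(-5700) = -4388 + 5700 = 1312)
(20259 + √(9766 + 11185)) + ((-756 + G(87)) - r) = (20259 + √(9766 + 11185)) + ((-756 + 87) - 1*1312) = (20259 + √20951) + (-669 - 1312) = (20259 + √20951) - 1981 = 18278 + √20951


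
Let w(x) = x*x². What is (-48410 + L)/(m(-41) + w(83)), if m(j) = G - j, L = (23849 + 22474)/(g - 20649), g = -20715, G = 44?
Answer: -222497507/2628323712 ≈ -0.084654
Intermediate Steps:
w(x) = x³
L = -5147/4596 (L = (23849 + 22474)/(-20715 - 20649) = 46323/(-41364) = 46323*(-1/41364) = -5147/4596 ≈ -1.1199)
m(j) = 44 - j
(-48410 + L)/(m(-41) + w(83)) = (-48410 - 5147/4596)/((44 - 1*(-41)) + 83³) = -222497507/(4596*((44 + 41) + 571787)) = -222497507/(4596*(85 + 571787)) = -222497507/4596/571872 = -222497507/4596*1/571872 = -222497507/2628323712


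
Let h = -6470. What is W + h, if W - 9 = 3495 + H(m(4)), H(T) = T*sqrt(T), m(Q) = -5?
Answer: -2966 - 5*I*sqrt(5) ≈ -2966.0 - 11.18*I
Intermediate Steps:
H(T) = T**(3/2)
W = 3504 - 5*I*sqrt(5) (W = 9 + (3495 + (-5)**(3/2)) = 9 + (3495 - 5*I*sqrt(5)) = 3504 - 5*I*sqrt(5) ≈ 3504.0 - 11.18*I)
W + h = (3504 - 5*I*sqrt(5)) - 6470 = -2966 - 5*I*sqrt(5)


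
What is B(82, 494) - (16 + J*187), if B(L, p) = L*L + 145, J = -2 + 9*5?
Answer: -1188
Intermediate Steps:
J = 43 (J = -2 + 45 = 43)
B(L, p) = 145 + L**2 (B(L, p) = L**2 + 145 = 145 + L**2)
B(82, 494) - (16 + J*187) = (145 + 82**2) - (16 + 43*187) = (145 + 6724) - (16 + 8041) = 6869 - 1*8057 = 6869 - 8057 = -1188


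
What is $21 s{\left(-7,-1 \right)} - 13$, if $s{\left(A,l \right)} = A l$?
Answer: $134$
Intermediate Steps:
$21 s{\left(-7,-1 \right)} - 13 = 21 \left(\left(-7\right) \left(-1\right)\right) - 13 = 21 \cdot 7 - 13 = 147 - 13 = 134$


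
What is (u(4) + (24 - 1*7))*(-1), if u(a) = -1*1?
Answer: -16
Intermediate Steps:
u(a) = -1
(u(4) + (24 - 1*7))*(-1) = (-1 + (24 - 1*7))*(-1) = (-1 + (24 - 7))*(-1) = (-1 + 17)*(-1) = 16*(-1) = -16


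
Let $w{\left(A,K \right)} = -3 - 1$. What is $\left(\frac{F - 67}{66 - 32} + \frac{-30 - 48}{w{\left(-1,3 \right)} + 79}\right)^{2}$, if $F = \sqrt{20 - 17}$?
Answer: $\frac{1637589}{180625} - \frac{2559 \sqrt{3}}{14450} \approx 8.7595$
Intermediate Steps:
$w{\left(A,K \right)} = -4$
$F = \sqrt{3} \approx 1.732$
$\left(\frac{F - 67}{66 - 32} + \frac{-30 - 48}{w{\left(-1,3 \right)} + 79}\right)^{2} = \left(\frac{\sqrt{3} - 67}{66 - 32} + \frac{-30 - 48}{-4 + 79}\right)^{2} = \left(\frac{-67 + \sqrt{3}}{34} - \frac{78}{75}\right)^{2} = \left(\left(-67 + \sqrt{3}\right) \frac{1}{34} - \frac{26}{25}\right)^{2} = \left(\left(- \frac{67}{34} + \frac{\sqrt{3}}{34}\right) - \frac{26}{25}\right)^{2} = \left(- \frac{2559}{850} + \frac{\sqrt{3}}{34}\right)^{2}$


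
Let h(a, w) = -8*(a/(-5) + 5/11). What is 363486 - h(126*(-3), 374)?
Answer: 20025194/55 ≈ 3.6409e+5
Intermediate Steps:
h(a, w) = -40/11 + 8*a/5 (h(a, w) = -8*(a*(-1/5) + 5*(1/11)) = -8*(-a/5 + 5/11) = -8*(5/11 - a/5) = -40/11 + 8*a/5)
363486 - h(126*(-3), 374) = 363486 - (-40/11 + 8*(126*(-3))/5) = 363486 - (-40/11 + (8/5)*(-378)) = 363486 - (-40/11 - 3024/5) = 363486 - 1*(-33464/55) = 363486 + 33464/55 = 20025194/55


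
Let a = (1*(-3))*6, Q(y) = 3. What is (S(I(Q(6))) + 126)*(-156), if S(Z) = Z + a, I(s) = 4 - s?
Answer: -17004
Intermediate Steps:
a = -18 (a = -3*6 = -18)
S(Z) = -18 + Z (S(Z) = Z - 18 = -18 + Z)
(S(I(Q(6))) + 126)*(-156) = ((-18 + (4 - 1*3)) + 126)*(-156) = ((-18 + (4 - 3)) + 126)*(-156) = ((-18 + 1) + 126)*(-156) = (-17 + 126)*(-156) = 109*(-156) = -17004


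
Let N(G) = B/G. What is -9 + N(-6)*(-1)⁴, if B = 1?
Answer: -55/6 ≈ -9.1667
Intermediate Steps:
N(G) = 1/G
-9 + N(-6)*(-1)⁴ = -9 + (-1)⁴/(-6) = -9 - ⅙*1 = -9 - ⅙ = -55/6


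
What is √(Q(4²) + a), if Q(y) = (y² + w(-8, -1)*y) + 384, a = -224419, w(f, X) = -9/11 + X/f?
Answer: I*√27078601/11 ≈ 473.06*I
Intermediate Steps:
w(f, X) = -9/11 + X/f (w(f, X) = -9*1/11 + X/f = -9/11 + X/f)
Q(y) = 384 + y² - 61*y/88 (Q(y) = (y² + (-9/11 - 1/(-8))*y) + 384 = (y² + (-9/11 - 1*(-⅛))*y) + 384 = (y² + (-9/11 + ⅛)*y) + 384 = (y² - 61*y/88) + 384 = 384 + y² - 61*y/88)
√(Q(4²) + a) = √((384 + (4²)² - 61/88*4²) - 224419) = √((384 + 16² - 61/88*16) - 224419) = √((384 + 256 - 122/11) - 224419) = √(6918/11 - 224419) = √(-2461691/11) = I*√27078601/11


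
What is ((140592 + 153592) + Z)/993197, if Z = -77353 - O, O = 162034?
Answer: 54797/993197 ≈ 0.055172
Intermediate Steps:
Z = -239387 (Z = -77353 - 1*162034 = -77353 - 162034 = -239387)
((140592 + 153592) + Z)/993197 = ((140592 + 153592) - 239387)/993197 = (294184 - 239387)*(1/993197) = 54797*(1/993197) = 54797/993197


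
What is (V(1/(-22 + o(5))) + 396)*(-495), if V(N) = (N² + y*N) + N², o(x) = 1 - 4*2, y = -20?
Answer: -165140910/841 ≈ -1.9636e+5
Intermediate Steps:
o(x) = -7 (o(x) = 1 - 8 = -7)
V(N) = -20*N + 2*N² (V(N) = (N² - 20*N) + N² = -20*N + 2*N²)
(V(1/(-22 + o(5))) + 396)*(-495) = (2*(-10 + 1/(-22 - 7))/(-22 - 7) + 396)*(-495) = (2*(-10 + 1/(-29))/(-29) + 396)*(-495) = (2*(-1/29)*(-10 - 1/29) + 396)*(-495) = (2*(-1/29)*(-291/29) + 396)*(-495) = (582/841 + 396)*(-495) = (333618/841)*(-495) = -165140910/841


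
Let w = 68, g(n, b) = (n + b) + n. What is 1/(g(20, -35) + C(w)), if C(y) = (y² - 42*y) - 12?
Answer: 1/1761 ≈ 0.00056786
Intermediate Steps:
g(n, b) = b + 2*n (g(n, b) = (b + n) + n = b + 2*n)
C(y) = -12 + y² - 42*y
1/(g(20, -35) + C(w)) = 1/((-35 + 2*20) + (-12 + 68² - 42*68)) = 1/((-35 + 40) + (-12 + 4624 - 2856)) = 1/(5 + 1756) = 1/1761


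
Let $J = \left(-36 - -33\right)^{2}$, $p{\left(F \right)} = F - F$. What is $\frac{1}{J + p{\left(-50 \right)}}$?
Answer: $\frac{1}{9} \approx 0.11111$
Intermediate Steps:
$p{\left(F \right)} = 0$
$J = 9$ ($J = \left(-36 + 33\right)^{2} = \left(-3\right)^{2} = 9$)
$\frac{1}{J + p{\left(-50 \right)}} = \frac{1}{9 + 0} = \frac{1}{9}$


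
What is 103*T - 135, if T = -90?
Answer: -9405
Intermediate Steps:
103*T - 135 = 103*(-90) - 135 = -9270 - 135 = -9405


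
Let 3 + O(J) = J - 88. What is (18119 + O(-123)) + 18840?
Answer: 36745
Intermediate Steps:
O(J) = -91 + J (O(J) = -3 + (J - 88) = -3 + (-88 + J) = -91 + J)
(18119 + O(-123)) + 18840 = (18119 + (-91 - 123)) + 18840 = (18119 - 214) + 18840 = 17905 + 18840 = 36745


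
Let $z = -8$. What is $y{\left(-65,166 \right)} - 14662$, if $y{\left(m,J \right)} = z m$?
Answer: $-14142$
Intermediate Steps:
$y{\left(m,J \right)} = - 8 m$
$y{\left(-65,166 \right)} - 14662 = \left(-8\right) \left(-65\right) - 14662 = 520 - 14662 = -14142$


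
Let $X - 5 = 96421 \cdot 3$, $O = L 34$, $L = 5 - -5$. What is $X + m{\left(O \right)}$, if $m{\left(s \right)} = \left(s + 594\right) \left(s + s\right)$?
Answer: $924388$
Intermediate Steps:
$L = 10$ ($L = 5 + 5 = 10$)
$O = 340$ ($O = 10 \cdot 34 = 340$)
$m{\left(s \right)} = 2 s \left(594 + s\right)$ ($m{\left(s \right)} = \left(594 + s\right) 2 s = 2 s \left(594 + s\right)$)
$X = 289268$ ($X = 5 + 96421 \cdot 3 = 5 + 289263 = 289268$)
$X + m{\left(O \right)} = 289268 + 2 \cdot 340 \left(594 + 340\right) = 289268 + 2 \cdot 340 \cdot 934 = 289268 + 635120 = 924388$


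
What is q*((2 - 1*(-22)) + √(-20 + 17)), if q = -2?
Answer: -48 - 2*I*√3 ≈ -48.0 - 3.4641*I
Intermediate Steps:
q*((2 - 1*(-22)) + √(-20 + 17)) = -2*((2 - 1*(-22)) + √(-20 + 17)) = -2*((2 + 22) + √(-3)) = -2*(24 + I*√3) = -48 - 2*I*√3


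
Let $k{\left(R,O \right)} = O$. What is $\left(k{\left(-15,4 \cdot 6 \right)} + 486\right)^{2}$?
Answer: $260100$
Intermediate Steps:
$\left(k{\left(-15,4 \cdot 6 \right)} + 486\right)^{2} = \left(4 \cdot 6 + 486\right)^{2} = \left(24 + 486\right)^{2} = 510^{2} = 260100$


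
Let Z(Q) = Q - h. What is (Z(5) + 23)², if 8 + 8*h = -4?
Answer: 3481/4 ≈ 870.25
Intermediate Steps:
h = -3/2 (h = -1 + (⅛)*(-4) = -1 - ½ = -3/2 ≈ -1.5000)
Z(Q) = 3/2 + Q (Z(Q) = Q - 1*(-3/2) = Q + 3/2 = 3/2 + Q)
(Z(5) + 23)² = ((3/2 + 5) + 23)² = (13/2 + 23)² = (59/2)² = 3481/4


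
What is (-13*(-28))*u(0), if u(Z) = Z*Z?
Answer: 0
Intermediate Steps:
u(Z) = Z²
(-13*(-28))*u(0) = -13*(-28)*0² = 364*0 = 0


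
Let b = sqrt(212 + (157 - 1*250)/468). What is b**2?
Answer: 33041/156 ≈ 211.80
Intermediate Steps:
b = sqrt(1288599)/78 (b = sqrt(212 + (157 - 250)*(1/468)) = sqrt(212 - 93*1/468) = sqrt(212 - 31/156) = sqrt(33041/156) = sqrt(1288599)/78 ≈ 14.553)
b**2 = (sqrt(1288599)/78)**2 = 33041/156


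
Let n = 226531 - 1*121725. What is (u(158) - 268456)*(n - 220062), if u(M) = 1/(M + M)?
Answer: 2444351985330/79 ≈ 3.0941e+10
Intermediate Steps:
n = 104806 (n = 226531 - 121725 = 104806)
u(M) = 1/(2*M)
(u(158) - 268456)*(n - 220062) = ((½)/158 - 268456)*(104806 - 220062) = ((½)*(1/158) - 268456)*(-115256) = (1/316 - 268456)*(-115256) = -84832095/316*(-115256) = 2444351985330/79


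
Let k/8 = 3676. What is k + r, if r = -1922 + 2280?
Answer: 29766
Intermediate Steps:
k = 29408 (k = 8*3676 = 29408)
r = 358
k + r = 29408 + 358 = 29766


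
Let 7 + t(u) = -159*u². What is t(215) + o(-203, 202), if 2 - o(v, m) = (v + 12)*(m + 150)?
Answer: -7282548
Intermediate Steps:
t(u) = -7 - 159*u²
o(v, m) = 2 - (12 + v)*(150 + m) (o(v, m) = 2 - (v + 12)*(m + 150) = 2 - (12 + v)*(150 + m))
t(215) + o(-203, 202) = (-7 - 159*215²) + (-1798 - 150*(-203) - 12*202 - 1*202*(-203)) = (-7 - 159*46225) + (-1798 + 30450 - 2424 + 41006) = (-7 - 7349775) + 67234 = -7349782 + 67234 = -7282548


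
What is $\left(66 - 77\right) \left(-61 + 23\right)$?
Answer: $418$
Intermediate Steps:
$\left(66 - 77\right) \left(-61 + 23\right) = \left(-11\right) \left(-38\right) = 418$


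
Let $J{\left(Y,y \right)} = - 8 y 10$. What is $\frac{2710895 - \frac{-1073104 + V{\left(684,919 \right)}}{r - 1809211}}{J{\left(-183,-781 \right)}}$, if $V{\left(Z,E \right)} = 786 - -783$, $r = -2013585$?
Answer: $\frac{2072639498177}{47769658816} \approx 43.388$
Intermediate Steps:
$J{\left(Y,y \right)} = - 80 y$
$V{\left(Z,E \right)} = 1569$ ($V{\left(Z,E \right)} = 786 + 783 = 1569$)
$\frac{2710895 - \frac{-1073104 + V{\left(684,919 \right)}}{r - 1809211}}{J{\left(-183,-781 \right)}} = \frac{2710895 - \frac{-1073104 + 1569}{-2013585 - 1809211}}{\left(-80\right) \left(-781\right)} = \frac{2710895 - - \frac{1071535}{-3822796}}{62480} = \left(2710895 - \left(-1071535\right) \left(- \frac{1}{3822796}\right)\right) \frac{1}{62480} = \left(2710895 - \frac{1071535}{3822796}\right) \frac{1}{62480} = \frac{10363197490885}{3822796} \cdot \frac{1}{62480} = \frac{2072639498177}{47769658816}$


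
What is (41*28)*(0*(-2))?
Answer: 0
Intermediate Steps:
(41*28)*(0*(-2)) = 1148*0 = 0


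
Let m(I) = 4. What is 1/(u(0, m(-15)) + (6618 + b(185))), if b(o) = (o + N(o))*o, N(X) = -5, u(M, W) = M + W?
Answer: 1/39922 ≈ 2.5049e-5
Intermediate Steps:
b(o) = o*(-5 + o) (b(o) = (o - 5)*o = (-5 + o)*o = o*(-5 + o))
1/(u(0, m(-15)) + (6618 + b(185))) = 1/((0 + 4) + (6618 + 185*(-5 + 185))) = 1/(4 + (6618 + 185*180)) = 1/(4 + (6618 + 33300)) = 1/(4 + 39918) = 1/39922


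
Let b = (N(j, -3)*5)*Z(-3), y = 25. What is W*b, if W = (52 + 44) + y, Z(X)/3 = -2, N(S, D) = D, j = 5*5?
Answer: 10890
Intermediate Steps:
j = 25
Z(X) = -6 (Z(X) = 3*(-2) = -6)
b = 90 (b = -3*5*(-6) = -15*(-6) = 90)
W = 121 (W = (52 + 44) + 25 = 96 + 25 = 121)
W*b = 121*90 = 10890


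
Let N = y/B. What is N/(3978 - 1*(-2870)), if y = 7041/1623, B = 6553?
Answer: 2347/24277344704 ≈ 9.6675e-8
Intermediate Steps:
y = 2347/541 (y = 7041*(1/1623) = 2347/541 ≈ 4.3383)
N = 2347/3545173 (N = (2347/541)/6553 = (2347/541)*(1/6553) = 2347/3545173 ≈ 0.00066203)
N/(3978 - 1*(-2870)) = 2347/(3545173*(3978 - 1*(-2870))) = 2347/(3545173*(3978 + 2870)) = (2347/3545173)/6848 = (2347/3545173)*(1/6848) = 2347/24277344704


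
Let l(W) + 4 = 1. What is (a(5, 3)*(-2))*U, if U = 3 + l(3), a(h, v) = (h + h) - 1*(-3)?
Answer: 0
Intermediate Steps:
l(W) = -3 (l(W) = -4 + 1 = -3)
a(h, v) = 3 + 2*h (a(h, v) = 2*h + 3 = 3 + 2*h)
U = 0 (U = 3 - 3 = 0)
(a(5, 3)*(-2))*U = ((3 + 2*5)*(-2))*0 = ((3 + 10)*(-2))*0 = (13*(-2))*0 = -26*0 = 0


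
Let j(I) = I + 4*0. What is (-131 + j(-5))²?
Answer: 18496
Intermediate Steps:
j(I) = I (j(I) = I + 0 = I)
(-131 + j(-5))² = (-131 - 5)² = (-136)² = 18496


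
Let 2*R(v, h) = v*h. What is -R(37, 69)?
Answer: -2553/2 ≈ -1276.5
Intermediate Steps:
R(v, h) = h*v/2 (R(v, h) = (v*h)/2 = (h*v)/2 = h*v/2)
-R(37, 69) = -69*37/2 = -1*2553/2 = -2553/2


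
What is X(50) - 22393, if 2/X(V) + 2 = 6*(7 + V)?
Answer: -3806809/170 ≈ -22393.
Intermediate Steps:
X(V) = 2/(40 + 6*V) (X(V) = 2/(-2 + 6*(7 + V)) = 2/(-2 + (42 + 6*V)) = 2/(40 + 6*V))
X(50) - 22393 = 1/(20 + 3*50) - 22393 = 1/(20 + 150) - 22393 = 1/170 - 22393 = -3806809/170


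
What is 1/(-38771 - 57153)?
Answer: -1/95924 ≈ -1.0425e-5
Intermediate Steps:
1/(-38771 - 57153) = 1/(-95924) = -1/95924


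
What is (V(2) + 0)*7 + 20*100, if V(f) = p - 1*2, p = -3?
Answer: 1965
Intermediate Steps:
V(f) = -5 (V(f) = -3 - 1*2 = -3 - 2 = -5)
(V(2) + 0)*7 + 20*100 = (-5 + 0)*7 + 20*100 = -5*7 + 2000 = -35 + 2000 = 1965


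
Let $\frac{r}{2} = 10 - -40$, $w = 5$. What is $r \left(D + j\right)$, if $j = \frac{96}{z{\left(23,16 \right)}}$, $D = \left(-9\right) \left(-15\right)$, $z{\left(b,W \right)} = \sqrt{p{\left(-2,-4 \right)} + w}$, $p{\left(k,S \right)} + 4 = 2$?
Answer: $13500 + 3200 \sqrt{3} \approx 19043.0$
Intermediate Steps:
$p{\left(k,S \right)} = -2$ ($p{\left(k,S \right)} = -4 + 2 = -2$)
$r = 100$ ($r = 2 \left(10 - -40\right) = 2 \left(10 + 40\right) = 2 \cdot 50 = 100$)
$z{\left(b,W \right)} = \sqrt{3}$ ($z{\left(b,W \right)} = \sqrt{-2 + 5} = \sqrt{3}$)
$D = 135$
$j = 32 \sqrt{3}$ ($j = \frac{96}{\sqrt{3}} = 96 \frac{\sqrt{3}}{3} = 32 \sqrt{3} \approx 55.426$)
$r \left(D + j\right) = 100 \left(135 + 32 \sqrt{3}\right) = 13500 + 3200 \sqrt{3}$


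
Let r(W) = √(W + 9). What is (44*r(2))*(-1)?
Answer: -44*√11 ≈ -145.93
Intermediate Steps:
r(W) = √(9 + W)
(44*r(2))*(-1) = (44*√(9 + 2))*(-1) = (44*√11)*(-1) = -44*√11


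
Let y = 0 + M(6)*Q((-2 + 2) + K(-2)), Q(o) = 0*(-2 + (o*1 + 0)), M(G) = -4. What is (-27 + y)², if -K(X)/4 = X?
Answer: 729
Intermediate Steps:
K(X) = -4*X
Q(o) = 0 (Q(o) = 0*(-2 + (o + 0)) = 0*(-2 + o) = 0)
y = 0 (y = 0 - 4*0 = 0 + 0 = 0)
(-27 + y)² = (-27 + 0)² = (-27)² = 729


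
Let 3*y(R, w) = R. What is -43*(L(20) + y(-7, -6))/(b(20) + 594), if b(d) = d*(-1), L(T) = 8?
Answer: -731/1722 ≈ -0.42451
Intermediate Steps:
y(R, w) = R/3
b(d) = -d
-43*(L(20) + y(-7, -6))/(b(20) + 594) = -43*(8 + (⅓)*(-7))/(-1*20 + 594) = -43*(8 - 7/3)/(-20 + 594) = -731/(3*574) = -43*17/1722 = -731/1722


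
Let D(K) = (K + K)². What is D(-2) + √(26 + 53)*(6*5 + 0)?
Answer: 16 + 30*√79 ≈ 282.65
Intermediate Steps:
D(K) = 4*K² (D(K) = (2*K)² = 4*K²)
D(-2) + √(26 + 53)*(6*5 + 0) = 4*(-2)² + √(26 + 53)*(6*5 + 0) = 4*4 + √79*(30 + 0) = 16 + √79*30 = 16 + 30*√79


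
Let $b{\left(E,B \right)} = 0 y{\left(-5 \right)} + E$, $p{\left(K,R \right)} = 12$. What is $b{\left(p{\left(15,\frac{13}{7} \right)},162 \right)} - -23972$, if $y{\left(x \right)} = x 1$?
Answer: $23984$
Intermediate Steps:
$y{\left(x \right)} = x$
$b{\left(E,B \right)} = E$ ($b{\left(E,B \right)} = 0 \left(-5\right) + E = 0 + E = E$)
$b{\left(p{\left(15,\frac{13}{7} \right)},162 \right)} - -23972 = 12 - -23972 = 12 + 23972 = 23984$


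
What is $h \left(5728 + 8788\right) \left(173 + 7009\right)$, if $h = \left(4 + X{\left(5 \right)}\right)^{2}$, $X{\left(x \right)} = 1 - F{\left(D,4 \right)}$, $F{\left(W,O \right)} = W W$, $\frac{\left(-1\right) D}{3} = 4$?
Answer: $2014289833752$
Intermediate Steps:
$D = -12$ ($D = \left(-3\right) 4 = -12$)
$F{\left(W,O \right)} = W^{2}$
$X{\left(x \right)} = -143$ ($X{\left(x \right)} = 1 - \left(-12\right)^{2} = 1 - 144 = -143$)
$h = 19321$ ($h = \left(4 - 143\right)^{2} = \left(-139\right)^{2} = 19321$)
$h \left(5728 + 8788\right) \left(173 + 7009\right) = 19321 \left(5728 + 8788\right) \left(173 + 7009\right) = 19321 \cdot 14516 \cdot 7182 = 19321 \cdot 104253912 = 2014289833752$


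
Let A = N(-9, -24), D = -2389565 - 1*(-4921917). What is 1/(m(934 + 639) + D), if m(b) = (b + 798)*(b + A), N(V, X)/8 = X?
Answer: 1/5806703 ≈ 1.7221e-7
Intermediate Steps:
D = 2532352 (D = -2389565 + 4921917 = 2532352)
N(V, X) = 8*X
A = -192 (A = 8*(-24) = -192)
m(b) = (-192 + b)*(798 + b) (m(b) = (b + 798)*(b - 192) = (798 + b)*(-192 + b) = (-192 + b)*(798 + b))
1/(m(934 + 639) + D) = 1/((-153216 + (934 + 639)² + 606*(934 + 639)) + 2532352) = 1/((-153216 + 1573² + 606*1573) + 2532352) = 1/((-153216 + 2474329 + 953238) + 2532352) = 1/(3274351 + 2532352) = 1/5806703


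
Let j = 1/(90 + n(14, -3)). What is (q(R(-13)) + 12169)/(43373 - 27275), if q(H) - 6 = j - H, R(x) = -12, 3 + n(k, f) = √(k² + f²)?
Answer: 89745155/118545672 - √205/118545672 ≈ 0.75705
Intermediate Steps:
n(k, f) = -3 + √(f² + k²) (n(k, f) = -3 + √(k² + f²) = -3 + √(f² + k²))
j = 1/(87 + √205) (j = 1/(90 + (-3 + √((-3)² + 14²))) = 1/(90 + (-3 + √(9 + 196))) = 1/(90 + (-3 + √205)) = 1/(87 + √205) ≈ 0.0098699)
q(H) = 44271/7364 - H - √205/7364 (q(H) = 6 + ((87/7364 - √205/7364) - H) = 6 + (87/7364 - H - √205/7364) = 44271/7364 - H - √205/7364)
(q(R(-13)) + 12169)/(43373 - 27275) = ((44271/7364 - 1*(-12) - √205/7364) + 12169)/(43373 - 27275) = ((44271/7364 + 12 - √205/7364) + 12169)/16098 = ((132639/7364 - √205/7364) + 12169)*(1/16098) = (89745155/7364 - √205/7364)*(1/16098) = 89745155/118545672 - √205/118545672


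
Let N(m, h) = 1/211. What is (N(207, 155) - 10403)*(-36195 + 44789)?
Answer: -18864105008/211 ≈ -8.9403e+7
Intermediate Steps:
N(m, h) = 1/211
(N(207, 155) - 10403)*(-36195 + 44789) = (1/211 - 10403)*(-36195 + 44789) = -2195032/211*8594 = -18864105008/211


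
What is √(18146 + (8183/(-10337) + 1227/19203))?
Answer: 6*√2206712095292156609/66167137 ≈ 134.70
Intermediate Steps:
√(18146 + (8183/(-10337) + 1227/19203)) = √(18146 + (8183*(-1/10337) + 1227*(1/19203))) = √(18146 + (-8183/10337 + 409/6401)) = √(18146 - 48151550/66167137) = √(1200620716452/66167137) = 6*√2206712095292156609/66167137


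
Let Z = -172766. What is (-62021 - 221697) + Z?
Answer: -456484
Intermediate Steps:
(-62021 - 221697) + Z = (-62021 - 221697) - 172766 = -283718 - 172766 = -456484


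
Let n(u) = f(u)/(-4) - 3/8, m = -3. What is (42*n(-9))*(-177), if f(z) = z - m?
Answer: -33453/4 ≈ -8363.3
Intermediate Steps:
f(z) = 3 + z (f(z) = z - 1*(-3) = z + 3 = 3 + z)
n(u) = -9/8 - u/4 (n(u) = (3 + u)/(-4) - 3/8 = (3 + u)*(-¼) - 3*⅛ = (-¾ - u/4) - 3/8 = -9/8 - u/4)
(42*n(-9))*(-177) = (42*(-9/8 - ¼*(-9)))*(-177) = (42*(-9/8 + 9/4))*(-177) = (42*(9/8))*(-177) = (189/4)*(-177) = -33453/4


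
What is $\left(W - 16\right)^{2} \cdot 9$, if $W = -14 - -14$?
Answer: $2304$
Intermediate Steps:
$W = 0$ ($W = -14 + 14 = 0$)
$\left(W - 16\right)^{2} \cdot 9 = \left(0 - 16\right)^{2} \cdot 9 = \left(-16\right)^{2} \cdot 9 = 256 \cdot 9 = 2304$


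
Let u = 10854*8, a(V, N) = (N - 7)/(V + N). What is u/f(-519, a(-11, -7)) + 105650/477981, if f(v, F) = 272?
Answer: 2595798937/8125677 ≈ 319.46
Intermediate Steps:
a(V, N) = (-7 + N)/(N + V)
u = 86832
u/f(-519, a(-11, -7)) + 105650/477981 = 86832/272 + 105650/477981 = 86832*(1/272) + 105650*(1/477981) = 5427/17 + 105650/477981 = 2595798937/8125677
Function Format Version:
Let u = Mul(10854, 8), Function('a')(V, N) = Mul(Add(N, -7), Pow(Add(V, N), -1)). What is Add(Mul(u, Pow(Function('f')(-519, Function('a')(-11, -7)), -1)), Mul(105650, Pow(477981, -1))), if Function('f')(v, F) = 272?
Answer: Rational(2595798937, 8125677) ≈ 319.46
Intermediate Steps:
Function('a')(V, N) = Mul(Pow(Add(N, V), -1), Add(-7, N)) (Function('a')(V, N) = Mul(Add(-7, N), Pow(Add(N, V), -1)) = Mul(Pow(Add(N, V), -1), Add(-7, N)))
u = 86832
Add(Mul(u, Pow(Function('f')(-519, Function('a')(-11, -7)), -1)), Mul(105650, Pow(477981, -1))) = Add(Mul(86832, Pow(272, -1)), Mul(105650, Pow(477981, -1))) = Add(Mul(86832, Rational(1, 272)), Mul(105650, Rational(1, 477981))) = Add(Rational(5427, 17), Rational(105650, 477981)) = Rational(2595798937, 8125677)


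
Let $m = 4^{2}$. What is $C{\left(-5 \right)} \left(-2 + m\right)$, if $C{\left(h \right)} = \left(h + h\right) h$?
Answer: $700$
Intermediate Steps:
$C{\left(h \right)} = 2 h^{2}$ ($C{\left(h \right)} = 2 h h = 2 h^{2}$)
$m = 16$
$C{\left(-5 \right)} \left(-2 + m\right) = 2 \left(-5\right)^{2} \left(-2 + 16\right) = 2 \cdot 25 \cdot 14 = 50 \cdot 14 = 700$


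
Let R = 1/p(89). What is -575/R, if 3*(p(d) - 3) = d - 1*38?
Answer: -11500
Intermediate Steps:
p(d) = -29/3 + d/3 (p(d) = 3 + (d - 1*38)/3 = 3 + (d - 38)/3 = 3 + (-38 + d)/3 = 3 + (-38/3 + d/3) = -29/3 + d/3)
R = 1/20 (R = 1/(-29/3 + (⅓)*89) = 1/(-29/3 + 89/3) = 1/20 ≈ 0.050000)
-575/R = -575/1/20 = -575*20 = -11500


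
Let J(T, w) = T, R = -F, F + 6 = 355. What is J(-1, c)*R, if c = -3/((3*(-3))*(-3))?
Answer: 349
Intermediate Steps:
F = 349 (F = -6 + 355 = 349)
R = -349 (R = -1*349 = -349)
c = -⅑ (c = -3/((-9*(-3))) = -3/27 = -3*1/27 = -⅑ ≈ -0.11111)
J(-1, c)*R = -1*(-349) = 349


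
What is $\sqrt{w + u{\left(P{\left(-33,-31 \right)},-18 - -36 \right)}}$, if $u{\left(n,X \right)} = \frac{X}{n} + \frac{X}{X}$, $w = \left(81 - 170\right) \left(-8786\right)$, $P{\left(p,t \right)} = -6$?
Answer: $8 \sqrt{12218} \approx 884.28$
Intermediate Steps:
$w = 781954$ ($w = \left(81 - 170\right) \left(-8786\right) = \left(-89\right) \left(-8786\right) = 781954$)
$u{\left(n,X \right)} = 1 + \frac{X}{n}$ ($u{\left(n,X \right)} = \frac{X}{n} + 1 = 1 + \frac{X}{n}$)
$\sqrt{w + u{\left(P{\left(-33,-31 \right)},-18 - -36 \right)}} = \sqrt{781954 + \frac{\left(-18 - -36\right) - 6}{-6}} = \sqrt{781954 - \frac{\left(-18 + 36\right) - 6}{6}} = \sqrt{781954 - \frac{18 - 6}{6}} = \sqrt{781954 - 2} = \sqrt{781952} = 8 \sqrt{12218}$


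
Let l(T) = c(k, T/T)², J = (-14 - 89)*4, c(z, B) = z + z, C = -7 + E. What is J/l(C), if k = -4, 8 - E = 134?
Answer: -103/16 ≈ -6.4375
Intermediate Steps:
E = -126 (E = 8 - 1*134 = 8 - 134 = -126)
C = -133 (C = -7 - 126 = -133)
c(z, B) = 2*z
J = -412 (J = -103*4 = -412)
l(T) = 64 (l(T) = (2*(-4))² = (-8)² = 64)
J/l(C) = -412/64 = -412*1/64 = -103/16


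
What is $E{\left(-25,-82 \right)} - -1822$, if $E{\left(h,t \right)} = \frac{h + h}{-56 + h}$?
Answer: $\frac{147632}{81} \approx 1822.6$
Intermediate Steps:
$E{\left(h,t \right)} = \frac{2 h}{-56 + h}$
$E{\left(-25,-82 \right)} - -1822 = 2 \left(-25\right) \frac{1}{-56 - 25} - -1822 = 2 \left(-25\right) \frac{1}{-81} + 1822 = 2 \left(-25\right) \left(- \frac{1}{81}\right) + 1822 = \frac{50}{81} + 1822 = \frac{147632}{81}$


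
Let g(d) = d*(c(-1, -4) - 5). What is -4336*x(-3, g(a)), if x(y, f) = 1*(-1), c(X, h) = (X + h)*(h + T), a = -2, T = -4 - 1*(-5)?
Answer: 4336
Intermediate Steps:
T = 1 (T = -4 + 5 = 1)
c(X, h) = (1 + h)*(X + h) (c(X, h) = (X + h)*(h + 1) = (X + h)*(1 + h) = (1 + h)*(X + h))
g(d) = 10*d (g(d) = d*((-1 - 4 + (-4)² - 1*(-4)) - 5) = d*((-1 - 4 + 16 + 4) - 5) = d*(15 - 5) = d*10 = 10*d)
x(y, f) = -1
-4336*x(-3, g(a)) = -4336*(-1) = 4336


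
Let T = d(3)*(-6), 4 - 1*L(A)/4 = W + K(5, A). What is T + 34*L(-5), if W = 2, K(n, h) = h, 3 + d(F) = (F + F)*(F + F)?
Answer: 754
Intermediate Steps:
d(F) = -3 + 4*F² (d(F) = -3 + (F + F)*(F + F) = -3 + (2*F)*(2*F) = -3 + 4*F²)
L(A) = 8 - 4*A (L(A) = 16 - 4*(2 + A) = 16 + (-8 - 4*A) = 8 - 4*A)
T = -198 (T = (-3 + 4*3²)*(-6) = (-3 + 4*9)*(-6) = (-3 + 36)*(-6) = 33*(-6) = -198)
T + 34*L(-5) = -198 + 34*(8 - 4*(-5)) = -198 + 34*(8 + 20) = -198 + 34*28 = -198 + 952 = 754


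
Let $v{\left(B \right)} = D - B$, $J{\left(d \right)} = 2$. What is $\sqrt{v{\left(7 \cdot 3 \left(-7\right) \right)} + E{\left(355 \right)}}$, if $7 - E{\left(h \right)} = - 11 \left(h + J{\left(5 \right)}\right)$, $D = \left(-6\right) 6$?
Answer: $\sqrt{4045} \approx 63.6$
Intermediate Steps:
$D = -36$
$v{\left(B \right)} = -36 - B$
$E{\left(h \right)} = 29 + 11 h$ ($E{\left(h \right)} = 7 - - 11 \left(h + 2\right) = 7 - - 11 \left(2 + h\right) = 7 - \left(-22 - 11 h\right) = 7 + \left(22 + 11 h\right) = 29 + 11 h$)
$\sqrt{v{\left(7 \cdot 3 \left(-7\right) \right)} + E{\left(355 \right)}} = \sqrt{\left(-36 - 7 \cdot 3 \left(-7\right)\right) + \left(29 + 11 \cdot 355\right)} = \sqrt{\left(-36 - 21 \left(-7\right)\right) + \left(29 + 3905\right)} = \sqrt{\left(-36 - -147\right) + 3934} = \sqrt{\left(-36 + 147\right) + 3934} = \sqrt{111 + 3934} = \sqrt{4045}$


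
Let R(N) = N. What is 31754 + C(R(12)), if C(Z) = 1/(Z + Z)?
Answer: 762097/24 ≈ 31754.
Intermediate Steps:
C(Z) = 1/(2*Z)
31754 + C(R(12)) = 31754 + (½)/12 = 31754 + (½)*(1/12) = 31754 + 1/24 = 762097/24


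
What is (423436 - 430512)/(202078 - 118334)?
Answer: -1769/20936 ≈ -0.084496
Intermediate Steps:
(423436 - 430512)/(202078 - 118334) = -7076/83744 = -7076*1/83744 = -1769/20936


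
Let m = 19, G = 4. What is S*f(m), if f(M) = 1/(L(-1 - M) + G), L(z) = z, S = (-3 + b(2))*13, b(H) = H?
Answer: 13/16 ≈ 0.81250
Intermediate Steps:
S = -13 (S = (-3 + 2)*13 = -1*13 = -13)
f(M) = 1/(3 - M) (f(M) = 1/((-1 - M) + 4) = 1/(3 - M))
S*f(m) = -(-13)/(-3 + 19) = -(-13)/16 = -13*(-1/16) = 13/16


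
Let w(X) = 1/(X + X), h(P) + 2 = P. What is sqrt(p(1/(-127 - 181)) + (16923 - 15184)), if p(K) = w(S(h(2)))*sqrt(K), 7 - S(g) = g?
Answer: sqrt(41242124 + 11*I*sqrt(77))/154 ≈ 41.701 + 4.88e-5*I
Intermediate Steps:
h(P) = -2 + P
S(g) = 7 - g
w(X) = 1/(2*X)
p(K) = sqrt(K)/14 (p(K) = (1/(2*(7 - (-2 + 2))))*sqrt(K) = (1/(2*(7 - 1*0)))*sqrt(K) = (1/(2*(7 + 0)))*sqrt(K) = ((1/2)/7)*sqrt(K) = ((1/2)*(1/7))*sqrt(K) = sqrt(K)/14)
sqrt(p(1/(-127 - 181)) + (16923 - 15184)) = sqrt(sqrt(1/(-127 - 181))/14 + (16923 - 15184)) = sqrt(sqrt(1/(-308))/14 + 1739) = sqrt(sqrt(-1/308)/14 + 1739) = sqrt((I*sqrt(77)/154)/14 + 1739) = sqrt(I*sqrt(77)/2156 + 1739) = sqrt(1739 + I*sqrt(77)/2156)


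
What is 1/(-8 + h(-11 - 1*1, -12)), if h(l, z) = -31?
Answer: -1/39 ≈ -0.025641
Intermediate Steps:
1/(-8 + h(-11 - 1*1, -12)) = 1/(-8 - 31) = 1/(-39) = -1/39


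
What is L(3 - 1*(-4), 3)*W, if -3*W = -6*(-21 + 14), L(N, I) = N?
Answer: -98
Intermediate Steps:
W = -14 (W = -(-2)*(-21 + 14) = -(-2)*(-7) = -⅓*42 = -14)
L(3 - 1*(-4), 3)*W = (3 - 1*(-4))*(-14) = (3 + 4)*(-14) = 7*(-14) = -98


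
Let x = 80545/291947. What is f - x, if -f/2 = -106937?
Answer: 62439792133/291947 ≈ 2.1387e+5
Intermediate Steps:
x = 80545/291947 (x = 80545*(1/291947) = 80545/291947 ≈ 0.27589)
f = 213874 (f = -2*(-106937) = 213874)
f - x = 213874 - 1*80545/291947 = 213874 - 80545/291947 = 62439792133/291947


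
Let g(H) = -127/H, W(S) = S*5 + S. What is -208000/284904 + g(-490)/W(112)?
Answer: -2852252383/3908882880 ≈ -0.72968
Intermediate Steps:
W(S) = 6*S (W(S) = 5*S + S = 6*S)
-208000/284904 + g(-490)/W(112) = -208000/284904 + (-127/(-490))/((6*112)) = -208000*1/284904 - 127*(-1/490)/672 = -26000/35613 + (127/490)*(1/672) = -26000/35613 + 127/329280 = -2852252383/3908882880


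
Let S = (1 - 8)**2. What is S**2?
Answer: 2401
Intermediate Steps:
S = 49 (S = (-7)**2 = 49)
S**2 = 49**2 = 2401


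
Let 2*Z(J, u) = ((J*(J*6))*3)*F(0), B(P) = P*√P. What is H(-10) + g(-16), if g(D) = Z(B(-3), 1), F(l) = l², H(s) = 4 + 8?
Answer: 12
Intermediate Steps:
B(P) = P^(3/2)
H(s) = 12
Z(J, u) = 0 (Z(J, u) = (((J*(J*6))*3)*0²)/2 = (((J*(6*J))*3)*0)/2 = (((6*J²)*3)*0)/2 = ((18*J²)*0)/2 = (½)*0 = 0)
g(D) = 0
H(-10) + g(-16) = 12 + 0 = 12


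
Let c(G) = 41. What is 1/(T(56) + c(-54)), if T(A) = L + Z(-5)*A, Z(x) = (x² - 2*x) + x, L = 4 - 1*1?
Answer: 1/1724 ≈ 0.00058005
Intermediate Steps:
L = 3 (L = 4 - 1 = 3)
Z(x) = x² - x
T(A) = 3 + 30*A (T(A) = 3 + (-5*(-1 - 5))*A = 3 + (-5*(-6))*A = 3 + 30*A)
1/(T(56) + c(-54)) = 1/((3 + 30*56) + 41) = 1/((3 + 1680) + 41) = 1/(1683 + 41) = 1/1724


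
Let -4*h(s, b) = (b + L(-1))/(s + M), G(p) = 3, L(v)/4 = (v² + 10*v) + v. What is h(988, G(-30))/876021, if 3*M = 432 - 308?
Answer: 37/3606870464 ≈ 1.0258e-8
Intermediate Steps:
L(v) = 4*v² + 44*v (L(v) = 4*((v² + 10*v) + v) = 4*(v² + 11*v) = 4*v² + 44*v)
M = 124/3 (M = (432 - 308)/3 = (⅓)*124 = 124/3 ≈ 41.333)
h(s, b) = -(-40 + b)/(4*(124/3 + s)) (h(s, b) = -(b + 4*(-1)*(11 - 1))/(4*(s + 124/3)) = -(b + 4*(-1)*10)/(4*(124/3 + s)) = -(b - 40)/(4*(124/3 + s)) = -(-40 + b)/(4*(124/3 + s)))
h(988, G(-30))/876021 = (3*(40 - 1*3)/(4*(124 + 3*988)))/876021 = (3*(40 - 3)/(4*(124 + 2964)))*(1/876021) = ((¾)*37/3088)*(1/876021) = ((¾)*(1/3088)*37)*(1/876021) = (111/12352)*(1/876021) = 37/3606870464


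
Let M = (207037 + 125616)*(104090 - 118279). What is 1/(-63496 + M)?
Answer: -1/4720076913 ≈ -2.1186e-10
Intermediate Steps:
M = -4720013417 (M = 332653*(-14189) = -4720013417)
1/(-63496 + M) = 1/(-63496 - 4720013417) = 1/(-4720076913) = -1/4720076913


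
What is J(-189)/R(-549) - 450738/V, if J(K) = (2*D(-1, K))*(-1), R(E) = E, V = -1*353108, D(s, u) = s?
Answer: 123374473/96928146 ≈ 1.2728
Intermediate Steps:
V = -353108
J(K) = 2 (J(K) = (2*(-1))*(-1) = -2*(-1) = 2)
J(-189)/R(-549) - 450738/V = 2/(-549) - 450738/(-353108) = 2*(-1/549) - 450738*(-1/353108) = -2/549 + 225369/176554 = 123374473/96928146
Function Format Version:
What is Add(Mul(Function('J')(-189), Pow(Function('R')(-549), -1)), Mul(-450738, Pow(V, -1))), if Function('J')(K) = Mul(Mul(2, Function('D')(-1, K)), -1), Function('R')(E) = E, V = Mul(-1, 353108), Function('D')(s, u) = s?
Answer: Rational(123374473, 96928146) ≈ 1.2728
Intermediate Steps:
V = -353108
Function('J')(K) = 2 (Function('J')(K) = Mul(Mul(2, -1), -1) = Mul(-2, -1) = 2)
Add(Mul(Function('J')(-189), Pow(Function('R')(-549), -1)), Mul(-450738, Pow(V, -1))) = Add(Mul(2, Pow(-549, -1)), Mul(-450738, Pow(-353108, -1))) = Add(Mul(2, Rational(-1, 549)), Mul(-450738, Rational(-1, 353108))) = Add(Rational(-2, 549), Rational(225369, 176554)) = Rational(123374473, 96928146)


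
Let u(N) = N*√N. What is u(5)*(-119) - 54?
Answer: -54 - 595*√5 ≈ -1384.5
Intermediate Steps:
u(N) = N^(3/2)
u(5)*(-119) - 54 = 5^(3/2)*(-119) - 54 = (5*√5)*(-119) - 54 = -595*√5 - 54 = -54 - 595*√5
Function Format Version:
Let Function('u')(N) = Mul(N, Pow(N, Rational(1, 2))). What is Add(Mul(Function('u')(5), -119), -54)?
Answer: Add(-54, Mul(-595, Pow(5, Rational(1, 2)))) ≈ -1384.5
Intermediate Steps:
Function('u')(N) = Pow(N, Rational(3, 2))
Add(Mul(Function('u')(5), -119), -54) = Add(Mul(Pow(5, Rational(3, 2)), -119), -54) = Add(Mul(Mul(5, Pow(5, Rational(1, 2))), -119), -54) = Add(Mul(-595, Pow(5, Rational(1, 2))), -54) = Add(-54, Mul(-595, Pow(5, Rational(1, 2))))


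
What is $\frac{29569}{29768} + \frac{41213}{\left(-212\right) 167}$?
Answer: $- \frac{44991927}{263476568} \approx -0.17076$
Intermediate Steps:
$\frac{29569}{29768} + \frac{41213}{\left(-212\right) 167} = 29569 \cdot \frac{1}{29768} + \frac{41213}{-35404} = \frac{29569}{29768} + 41213 \left(- \frac{1}{35404}\right) = \frac{29569}{29768} - \frac{41213}{35404} = - \frac{44991927}{263476568}$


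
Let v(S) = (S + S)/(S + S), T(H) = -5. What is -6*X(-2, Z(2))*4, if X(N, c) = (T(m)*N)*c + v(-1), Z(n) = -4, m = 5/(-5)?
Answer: 936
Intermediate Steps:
m = -1 (m = 5*(-1/5) = -1)
v(S) = 1 (v(S) = (2*S)/((2*S)) = (2*S)*(1/(2*S)) = 1)
X(N, c) = 1 - 5*N*c (X(N, c) = (-5*N)*c + 1 = -5*N*c + 1 = 1 - 5*N*c)
-6*X(-2, Z(2))*4 = -6*(1 - 5*(-2)*(-4))*4 = -6*(1 - 40)*4 = -6*(-39)*4 = 234*4 = 936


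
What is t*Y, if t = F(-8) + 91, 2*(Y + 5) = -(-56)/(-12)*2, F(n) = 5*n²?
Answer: -3973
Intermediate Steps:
Y = -29/3 (Y = -5 + (-(-56)/(-12)*2)/2 = -5 + (-(-56)*(-1)/12*2)/2 = -5 + (-7*⅔*2)/2 = -5 + (-14/3*2)/2 = -5 + (½)*(-28/3) = -5 - 14/3 = -29/3 ≈ -9.6667)
t = 411 (t = 5*(-8)² + 91 = 5*64 + 91 = 320 + 91 = 411)
t*Y = 411*(-29/3) = -3973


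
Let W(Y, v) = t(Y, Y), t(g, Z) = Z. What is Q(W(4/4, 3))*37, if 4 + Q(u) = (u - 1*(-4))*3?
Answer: 407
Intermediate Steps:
W(Y, v) = Y
Q(u) = 8 + 3*u (Q(u) = -4 + (u - 1*(-4))*3 = -4 + (u + 4)*3 = -4 + (4 + u)*3 = -4 + (12 + 3*u) = 8 + 3*u)
Q(W(4/4, 3))*37 = (8 + 3*(4/4))*37 = (8 + 3*(4*(¼)))*37 = (8 + 3*1)*37 = (8 + 3)*37 = 11*37 = 407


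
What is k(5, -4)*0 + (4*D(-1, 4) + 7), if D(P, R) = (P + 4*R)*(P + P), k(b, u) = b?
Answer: -113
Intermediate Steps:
D(P, R) = 2*P*(P + 4*R) (D(P, R) = (P + 4*R)*(2*P) = 2*P*(P + 4*R))
k(5, -4)*0 + (4*D(-1, 4) + 7) = 5*0 + (4*(2*(-1)*(-1 + 4*4)) + 7) = 0 + (4*(2*(-1)*(-1 + 16)) + 7) = 0 + (4*(2*(-1)*15) + 7) = 0 + (4*(-30) + 7) = 0 + (-120 + 7) = 0 - 113 = -113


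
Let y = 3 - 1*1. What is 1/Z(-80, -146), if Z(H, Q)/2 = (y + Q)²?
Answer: 1/41472 ≈ 2.4113e-5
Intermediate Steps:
y = 2 (y = 3 - 1 = 2)
Z(H, Q) = 2*(2 + Q)²
1/Z(-80, -146) = 1/(2*(2 - 146)²) = 1/(2*(-144)²) = 1/(2*20736) = 1/41472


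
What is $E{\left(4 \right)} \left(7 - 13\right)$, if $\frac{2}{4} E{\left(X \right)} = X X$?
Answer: $-192$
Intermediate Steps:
$E{\left(X \right)} = 2 X^{2}$ ($E{\left(X \right)} = 2 X X = 2 X^{2}$)
$E{\left(4 \right)} \left(7 - 13\right) = 2 \cdot 4^{2} \left(7 - 13\right) = 2 \cdot 16 \left(-6\right) = 32 \left(-6\right) = -192$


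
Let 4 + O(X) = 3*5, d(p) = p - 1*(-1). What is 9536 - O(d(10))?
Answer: 9525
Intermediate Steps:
d(p) = 1 + p (d(p) = p + 1 = 1 + p)
O(X) = 11 (O(X) = -4 + 3*5 = -4 + 15 = 11)
9536 - O(d(10)) = 9536 - 1*11 = 9536 - 11 = 9525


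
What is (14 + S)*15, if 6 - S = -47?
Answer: 1005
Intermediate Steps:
S = 53 (S = 6 - 1*(-47) = 6 + 47 = 53)
(14 + S)*15 = (14 + 53)*15 = 67*15 = 1005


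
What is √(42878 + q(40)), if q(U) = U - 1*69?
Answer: 207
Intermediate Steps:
q(U) = -69 + U (q(U) = U - 69 = -69 + U)
√(42878 + q(40)) = √(42878 + (-69 + 40)) = √(42878 - 29) = √42849 = 207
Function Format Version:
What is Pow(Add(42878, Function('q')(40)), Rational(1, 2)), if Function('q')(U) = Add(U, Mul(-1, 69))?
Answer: 207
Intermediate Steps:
Function('q')(U) = Add(-69, U) (Function('q')(U) = Add(U, -69) = Add(-69, U))
Pow(Add(42878, Function('q')(40)), Rational(1, 2)) = Pow(Add(42878, Add(-69, 40)), Rational(1, 2)) = Pow(Add(42878, -29), Rational(1, 2)) = Pow(42849, Rational(1, 2)) = 207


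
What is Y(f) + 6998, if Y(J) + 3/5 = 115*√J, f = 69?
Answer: 34987/5 + 115*√69 ≈ 7952.7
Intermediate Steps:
Y(J) = -⅗ + 115*√J
Y(f) + 6998 = (-⅗ + 115*√69) + 6998 = 34987/5 + 115*√69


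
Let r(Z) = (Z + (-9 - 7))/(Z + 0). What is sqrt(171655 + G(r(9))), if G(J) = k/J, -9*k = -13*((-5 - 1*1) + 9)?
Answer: sqrt(8410822)/7 ≈ 414.31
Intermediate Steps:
k = 13/3 (k = -(-13)*((-5 - 1*1) + 9)/9 = -(-13)*((-5 - 1) + 9)/9 = -(-13)*(-6 + 9)/9 = -(-13)*3/9 = -1/9*(-39) = 13/3 ≈ 4.3333)
r(Z) = (-16 + Z)/Z (r(Z) = (Z - 16)/Z = (-16 + Z)/Z)
G(J) = 13/(3*J)
sqrt(171655 + G(r(9))) = sqrt(171655 + 13/(3*(((-16 + 9)/9)))) = sqrt(171655 + 13/(3*(((1/9)*(-7))))) = sqrt(171655 + 13/(3*(-7/9))) = sqrt(171655 + (13/3)*(-9/7)) = sqrt(171655 - 39/7) = sqrt(1201546/7) = sqrt(8410822)/7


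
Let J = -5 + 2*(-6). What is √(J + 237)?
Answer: 2*√55 ≈ 14.832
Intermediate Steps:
J = -17 (J = -5 - 12 = -17)
√(J + 237) = √(-17 + 237) = √220 = 2*√55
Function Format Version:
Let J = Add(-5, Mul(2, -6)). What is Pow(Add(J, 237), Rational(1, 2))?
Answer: Mul(2, Pow(55, Rational(1, 2))) ≈ 14.832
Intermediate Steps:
J = -17 (J = Add(-5, -12) = -17)
Pow(Add(J, 237), Rational(1, 2)) = Pow(Add(-17, 237), Rational(1, 2)) = Pow(220, Rational(1, 2)) = Mul(2, Pow(55, Rational(1, 2)))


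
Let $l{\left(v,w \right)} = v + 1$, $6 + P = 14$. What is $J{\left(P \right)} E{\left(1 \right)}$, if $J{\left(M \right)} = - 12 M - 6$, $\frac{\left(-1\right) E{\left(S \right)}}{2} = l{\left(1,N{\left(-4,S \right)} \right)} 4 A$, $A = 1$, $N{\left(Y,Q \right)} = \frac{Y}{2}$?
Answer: $1632$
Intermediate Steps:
$N{\left(Y,Q \right)} = \frac{Y}{2}$ ($N{\left(Y,Q \right)} = Y \frac{1}{2} = \frac{Y}{2}$)
$P = 8$ ($P = -6 + 14 = 8$)
$l{\left(v,w \right)} = 1 + v$
$E{\left(S \right)} = -16$ ($E{\left(S \right)} = - 2 \left(1 + 1\right) 4 \cdot 1 = - 2 \cdot 2 \cdot 4 \cdot 1 = - 2 \cdot 8 \cdot 1 = \left(-2\right) 8 = -16$)
$J{\left(M \right)} = -6 - 12 M$
$J{\left(P \right)} E{\left(1 \right)} = \left(-6 - 96\right) \left(-16\right) = \left(-102\right) \left(-16\right) = 1632$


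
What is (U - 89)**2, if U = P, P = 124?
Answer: 1225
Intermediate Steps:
U = 124
(U - 89)**2 = (124 - 89)**2 = 35**2 = 1225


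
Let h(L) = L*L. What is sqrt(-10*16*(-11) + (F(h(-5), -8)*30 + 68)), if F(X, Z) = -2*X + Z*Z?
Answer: 2*sqrt(562) ≈ 47.413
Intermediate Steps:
h(L) = L**2
F(X, Z) = Z**2 - 2*X (F(X, Z) = -2*X + Z**2 = Z**2 - 2*X)
sqrt(-10*16*(-11) + (F(h(-5), -8)*30 + 68)) = sqrt(-10*16*(-11) + (((-8)**2 - 2*(-5)**2)*30 + 68)) = sqrt(-160*(-11) + ((64 - 2*25)*30 + 68)) = sqrt(1760 + ((64 - 50)*30 + 68)) = sqrt(1760 + (14*30 + 68)) = sqrt(1760 + (420 + 68)) = sqrt(1760 + 488) = sqrt(2248) = 2*sqrt(562)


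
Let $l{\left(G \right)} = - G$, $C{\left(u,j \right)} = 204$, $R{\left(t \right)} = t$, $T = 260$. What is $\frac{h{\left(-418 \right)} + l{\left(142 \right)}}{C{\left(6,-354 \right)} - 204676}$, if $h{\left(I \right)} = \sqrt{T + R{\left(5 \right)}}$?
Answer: $\frac{71}{102236} - \frac{\sqrt{265}}{204472} \approx 0.00061486$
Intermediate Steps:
$h{\left(I \right)} = \sqrt{265}$ ($h{\left(I \right)} = \sqrt{260 + 5} = \sqrt{265}$)
$\frac{h{\left(-418 \right)} + l{\left(142 \right)}}{C{\left(6,-354 \right)} - 204676} = \frac{\sqrt{265} - 142}{204 - 204676} = \frac{\sqrt{265} - 142}{-204472} = \left(-142 + \sqrt{265}\right) \left(- \frac{1}{204472}\right) = \frac{71}{102236} - \frac{\sqrt{265}}{204472}$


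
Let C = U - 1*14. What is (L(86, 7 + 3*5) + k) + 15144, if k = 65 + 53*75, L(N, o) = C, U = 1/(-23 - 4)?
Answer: 517589/27 ≈ 19170.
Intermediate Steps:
U = -1/27 (U = 1/(-27) = -1/27 ≈ -0.037037)
C = -379/27 (C = -1/27 - 1*14 = -1/27 - 14 = -379/27 ≈ -14.037)
L(N, o) = -379/27
k = 4040 (k = 65 + 3975 = 4040)
(L(86, 7 + 3*5) + k) + 15144 = (-379/27 + 4040) + 15144 = 108701/27 + 15144 = 517589/27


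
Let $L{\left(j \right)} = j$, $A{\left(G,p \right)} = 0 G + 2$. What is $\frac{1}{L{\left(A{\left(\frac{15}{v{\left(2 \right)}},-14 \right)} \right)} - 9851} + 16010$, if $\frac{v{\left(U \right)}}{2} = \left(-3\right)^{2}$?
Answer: $\frac{157682489}{9849} \approx 16010.0$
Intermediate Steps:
$v{\left(U \right)} = 18$ ($v{\left(U \right)} = 2 \left(-3\right)^{2} = 2 \cdot 9 = 18$)
$A{\left(G,p \right)} = 2$ ($A{\left(G,p \right)} = 0 + 2 = 2$)
$\frac{1}{L{\left(A{\left(\frac{15}{v{\left(2 \right)}},-14 \right)} \right)} - 9851} + 16010 = \frac{1}{2 - 9851} + 16010 = \frac{1}{-9849} + 16010 = - \frac{1}{9849} + 16010 = \frac{157682489}{9849}$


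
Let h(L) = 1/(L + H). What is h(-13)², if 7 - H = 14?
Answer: 1/400 ≈ 0.0025000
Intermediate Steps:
H = -7 (H = 7 - 1*14 = 7 - 14 = -7)
h(L) = 1/(-7 + L) (h(L) = 1/(L - 7) = 1/(-7 + L))
h(-13)² = (1/(-7 - 13))² = (1/(-20))² = (-1/20)² = 1/400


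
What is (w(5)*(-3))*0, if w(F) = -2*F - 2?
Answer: 0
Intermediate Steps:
w(F) = -2 - 2*F
(w(5)*(-3))*0 = ((-2 - 2*5)*(-3))*0 = ((-2 - 10)*(-3))*0 = -12*(-3)*0 = 36*0 = 0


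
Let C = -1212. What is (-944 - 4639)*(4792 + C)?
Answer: -19987140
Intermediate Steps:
(-944 - 4639)*(4792 + C) = (-944 - 4639)*(4792 - 1212) = -5583*3580 = -19987140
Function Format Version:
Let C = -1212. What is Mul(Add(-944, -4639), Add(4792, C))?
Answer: -19987140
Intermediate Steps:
Mul(Add(-944, -4639), Add(4792, C)) = Mul(Add(-944, -4639), Add(4792, -1212)) = Mul(-5583, 3580) = -19987140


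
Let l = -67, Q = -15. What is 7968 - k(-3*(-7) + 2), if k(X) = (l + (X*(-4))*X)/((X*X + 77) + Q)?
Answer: 4711271/591 ≈ 7971.7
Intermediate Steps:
k(X) = (-67 - 4*X²)/(62 + X²) (k(X) = (-67 + (X*(-4))*X)/((X*X + 77) - 15) = (-67 + (-4*X)*X)/((X² + 77) - 15) = (-67 - 4*X²)/((77 + X²) - 15) = (-67 - 4*X²)/(62 + X²))
7968 - k(-3*(-7) + 2) = 7968 - (-67 - 4*(-3*(-7) + 2)²)/(62 + (-3*(-7) + 2)²) = 7968 - (-67 - 4*(21 + 2)²)/(62 + (21 + 2)²) = 7968 - (-67 - 4*23²)/(62 + 23²) = 7968 - (-67 - 4*529)/(62 + 529) = 7968 - (-67 - 2116)/591 = 7968 - (-2183)/591 = 7968 - 1*(-2183/591) = 7968 + 2183/591 = 4711271/591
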